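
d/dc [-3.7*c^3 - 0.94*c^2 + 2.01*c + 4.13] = -11.1*c^2 - 1.88*c + 2.01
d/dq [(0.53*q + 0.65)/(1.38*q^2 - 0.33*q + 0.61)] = (-0.7314*q^2 - 1.794*q + 0.5378)/(1.9044*q^4 - 0.9108*q^3 + 1.7925*q^2 - 0.4026*q + 0.3721)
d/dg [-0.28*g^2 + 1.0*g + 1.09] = 1.0 - 0.56*g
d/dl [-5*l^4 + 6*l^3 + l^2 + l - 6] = -20*l^3 + 18*l^2 + 2*l + 1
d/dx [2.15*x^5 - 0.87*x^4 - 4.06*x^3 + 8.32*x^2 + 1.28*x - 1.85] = 10.75*x^4 - 3.48*x^3 - 12.18*x^2 + 16.64*x + 1.28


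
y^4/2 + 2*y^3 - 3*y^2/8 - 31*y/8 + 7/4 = (y/2 + 1)*(y - 1)*(y - 1/2)*(y + 7/2)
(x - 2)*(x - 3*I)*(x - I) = x^3 - 2*x^2 - 4*I*x^2 - 3*x + 8*I*x + 6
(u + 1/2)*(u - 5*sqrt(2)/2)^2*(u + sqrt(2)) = u^4 - 4*sqrt(2)*u^3 + u^3/2 - 2*sqrt(2)*u^2 + 5*u^2/2 + 5*u/4 + 25*sqrt(2)*u/2 + 25*sqrt(2)/4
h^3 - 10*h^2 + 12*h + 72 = (h - 6)^2*(h + 2)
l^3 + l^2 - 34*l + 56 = (l - 4)*(l - 2)*(l + 7)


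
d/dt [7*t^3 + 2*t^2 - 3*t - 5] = 21*t^2 + 4*t - 3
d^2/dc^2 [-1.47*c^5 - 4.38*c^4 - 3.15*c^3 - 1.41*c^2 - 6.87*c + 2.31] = -29.4*c^3 - 52.56*c^2 - 18.9*c - 2.82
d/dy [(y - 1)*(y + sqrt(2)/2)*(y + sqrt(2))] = 3*y^2 - 2*y + 3*sqrt(2)*y - 3*sqrt(2)/2 + 1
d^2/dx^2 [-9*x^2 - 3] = -18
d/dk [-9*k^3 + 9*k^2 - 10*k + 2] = -27*k^2 + 18*k - 10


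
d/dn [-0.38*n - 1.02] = -0.380000000000000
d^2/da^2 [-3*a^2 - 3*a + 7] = -6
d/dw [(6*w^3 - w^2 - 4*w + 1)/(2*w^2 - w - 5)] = 3*(4*w^4 - 4*w^3 - 27*w^2 + 2*w + 7)/(4*w^4 - 4*w^3 - 19*w^2 + 10*w + 25)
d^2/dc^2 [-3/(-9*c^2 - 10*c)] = 6*(-9*c*(9*c + 10) + 4*(9*c + 5)^2)/(c^3*(9*c + 10)^3)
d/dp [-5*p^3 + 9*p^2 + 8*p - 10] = -15*p^2 + 18*p + 8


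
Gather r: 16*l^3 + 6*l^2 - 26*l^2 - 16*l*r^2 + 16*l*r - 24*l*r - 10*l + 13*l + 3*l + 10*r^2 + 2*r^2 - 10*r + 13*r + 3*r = 16*l^3 - 20*l^2 + 6*l + r^2*(12 - 16*l) + r*(6 - 8*l)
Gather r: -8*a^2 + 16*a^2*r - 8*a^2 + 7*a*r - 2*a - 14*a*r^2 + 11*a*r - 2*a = -16*a^2 - 14*a*r^2 - 4*a + r*(16*a^2 + 18*a)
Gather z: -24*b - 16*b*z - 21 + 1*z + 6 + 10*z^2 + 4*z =-24*b + 10*z^2 + z*(5 - 16*b) - 15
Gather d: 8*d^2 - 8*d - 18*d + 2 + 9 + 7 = 8*d^2 - 26*d + 18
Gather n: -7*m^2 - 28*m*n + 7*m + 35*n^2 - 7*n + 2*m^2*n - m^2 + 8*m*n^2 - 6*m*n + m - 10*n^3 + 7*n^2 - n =-8*m^2 + 8*m - 10*n^3 + n^2*(8*m + 42) + n*(2*m^2 - 34*m - 8)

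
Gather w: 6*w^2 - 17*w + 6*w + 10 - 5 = 6*w^2 - 11*w + 5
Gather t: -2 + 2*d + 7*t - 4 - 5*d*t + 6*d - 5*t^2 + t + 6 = 8*d - 5*t^2 + t*(8 - 5*d)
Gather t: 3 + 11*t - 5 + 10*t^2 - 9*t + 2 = 10*t^2 + 2*t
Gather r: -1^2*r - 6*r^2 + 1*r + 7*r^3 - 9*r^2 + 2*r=7*r^3 - 15*r^2 + 2*r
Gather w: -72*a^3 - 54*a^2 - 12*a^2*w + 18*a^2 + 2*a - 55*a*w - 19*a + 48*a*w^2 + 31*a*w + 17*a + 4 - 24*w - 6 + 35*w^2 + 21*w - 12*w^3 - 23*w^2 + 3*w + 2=-72*a^3 - 36*a^2 - 12*w^3 + w^2*(48*a + 12) + w*(-12*a^2 - 24*a)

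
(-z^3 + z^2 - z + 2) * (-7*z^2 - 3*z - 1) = 7*z^5 - 4*z^4 + 5*z^3 - 12*z^2 - 5*z - 2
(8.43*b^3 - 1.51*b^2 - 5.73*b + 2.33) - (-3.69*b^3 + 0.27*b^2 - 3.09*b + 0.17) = 12.12*b^3 - 1.78*b^2 - 2.64*b + 2.16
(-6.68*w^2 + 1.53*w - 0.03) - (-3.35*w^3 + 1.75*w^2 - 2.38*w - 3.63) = 3.35*w^3 - 8.43*w^2 + 3.91*w + 3.6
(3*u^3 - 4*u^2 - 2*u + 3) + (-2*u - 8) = 3*u^3 - 4*u^2 - 4*u - 5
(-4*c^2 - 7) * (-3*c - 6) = 12*c^3 + 24*c^2 + 21*c + 42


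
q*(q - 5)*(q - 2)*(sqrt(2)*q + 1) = sqrt(2)*q^4 - 7*sqrt(2)*q^3 + q^3 - 7*q^2 + 10*sqrt(2)*q^2 + 10*q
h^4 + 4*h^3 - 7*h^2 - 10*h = h*(h - 2)*(h + 1)*(h + 5)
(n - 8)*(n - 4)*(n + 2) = n^3 - 10*n^2 + 8*n + 64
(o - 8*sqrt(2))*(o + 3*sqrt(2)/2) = o^2 - 13*sqrt(2)*o/2 - 24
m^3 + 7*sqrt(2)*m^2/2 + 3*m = m*(m + sqrt(2)/2)*(m + 3*sqrt(2))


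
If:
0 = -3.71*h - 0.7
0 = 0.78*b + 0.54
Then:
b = -0.69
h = -0.19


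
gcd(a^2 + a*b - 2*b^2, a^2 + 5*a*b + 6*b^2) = a + 2*b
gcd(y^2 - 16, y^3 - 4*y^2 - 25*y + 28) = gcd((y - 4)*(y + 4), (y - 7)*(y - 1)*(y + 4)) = y + 4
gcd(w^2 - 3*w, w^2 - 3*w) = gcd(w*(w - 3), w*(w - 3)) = w^2 - 3*w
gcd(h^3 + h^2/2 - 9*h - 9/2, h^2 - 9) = h^2 - 9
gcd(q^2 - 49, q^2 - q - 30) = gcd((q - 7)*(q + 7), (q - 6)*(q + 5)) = 1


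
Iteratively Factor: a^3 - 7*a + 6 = (a - 1)*(a^2 + a - 6) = (a - 2)*(a - 1)*(a + 3)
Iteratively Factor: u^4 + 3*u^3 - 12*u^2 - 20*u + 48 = (u - 2)*(u^3 + 5*u^2 - 2*u - 24) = (u - 2)^2*(u^2 + 7*u + 12) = (u - 2)^2*(u + 4)*(u + 3)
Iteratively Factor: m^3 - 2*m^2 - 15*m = (m - 5)*(m^2 + 3*m) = (m - 5)*(m + 3)*(m)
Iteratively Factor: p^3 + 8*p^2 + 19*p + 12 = (p + 1)*(p^2 + 7*p + 12) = (p + 1)*(p + 3)*(p + 4)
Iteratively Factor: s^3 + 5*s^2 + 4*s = (s + 1)*(s^2 + 4*s) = s*(s + 1)*(s + 4)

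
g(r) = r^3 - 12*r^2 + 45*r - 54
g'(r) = 3*r^2 - 24*r + 45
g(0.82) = -24.62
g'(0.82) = 27.34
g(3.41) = -0.44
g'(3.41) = -1.96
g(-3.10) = -338.61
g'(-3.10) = 148.23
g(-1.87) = -186.65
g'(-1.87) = 100.37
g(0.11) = -49.19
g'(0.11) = 42.40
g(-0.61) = -86.14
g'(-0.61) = 60.76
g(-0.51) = -80.20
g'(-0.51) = 58.02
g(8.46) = 73.34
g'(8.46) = 56.67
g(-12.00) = -4050.00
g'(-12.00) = 765.00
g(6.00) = 0.00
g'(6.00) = 9.00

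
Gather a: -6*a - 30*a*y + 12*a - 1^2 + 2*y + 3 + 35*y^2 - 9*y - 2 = a*(6 - 30*y) + 35*y^2 - 7*y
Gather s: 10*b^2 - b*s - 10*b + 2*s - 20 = 10*b^2 - 10*b + s*(2 - b) - 20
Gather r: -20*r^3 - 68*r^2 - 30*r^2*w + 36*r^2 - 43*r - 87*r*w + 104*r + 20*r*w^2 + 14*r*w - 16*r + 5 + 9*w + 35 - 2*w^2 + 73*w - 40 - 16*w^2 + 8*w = -20*r^3 + r^2*(-30*w - 32) + r*(20*w^2 - 73*w + 45) - 18*w^2 + 90*w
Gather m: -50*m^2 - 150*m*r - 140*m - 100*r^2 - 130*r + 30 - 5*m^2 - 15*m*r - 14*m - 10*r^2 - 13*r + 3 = -55*m^2 + m*(-165*r - 154) - 110*r^2 - 143*r + 33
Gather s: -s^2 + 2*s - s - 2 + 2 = -s^2 + s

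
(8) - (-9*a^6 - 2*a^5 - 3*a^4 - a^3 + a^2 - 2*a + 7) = 9*a^6 + 2*a^5 + 3*a^4 + a^3 - a^2 + 2*a + 1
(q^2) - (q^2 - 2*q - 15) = 2*q + 15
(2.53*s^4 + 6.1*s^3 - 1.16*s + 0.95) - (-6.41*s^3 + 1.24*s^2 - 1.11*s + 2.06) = 2.53*s^4 + 12.51*s^3 - 1.24*s^2 - 0.0499999999999998*s - 1.11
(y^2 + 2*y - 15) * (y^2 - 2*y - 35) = y^4 - 54*y^2 - 40*y + 525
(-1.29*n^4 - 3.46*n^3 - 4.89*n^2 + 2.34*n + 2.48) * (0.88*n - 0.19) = -1.1352*n^5 - 2.7997*n^4 - 3.6458*n^3 + 2.9883*n^2 + 1.7378*n - 0.4712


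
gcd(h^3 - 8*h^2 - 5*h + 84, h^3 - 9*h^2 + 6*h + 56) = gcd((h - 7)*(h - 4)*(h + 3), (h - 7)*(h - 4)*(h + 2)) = h^2 - 11*h + 28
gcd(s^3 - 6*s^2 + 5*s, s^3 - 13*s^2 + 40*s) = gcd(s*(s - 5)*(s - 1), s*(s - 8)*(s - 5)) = s^2 - 5*s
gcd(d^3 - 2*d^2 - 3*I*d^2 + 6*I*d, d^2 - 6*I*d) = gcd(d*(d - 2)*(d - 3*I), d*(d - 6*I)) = d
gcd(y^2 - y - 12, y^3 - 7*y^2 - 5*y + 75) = y + 3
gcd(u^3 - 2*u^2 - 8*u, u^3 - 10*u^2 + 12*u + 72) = u + 2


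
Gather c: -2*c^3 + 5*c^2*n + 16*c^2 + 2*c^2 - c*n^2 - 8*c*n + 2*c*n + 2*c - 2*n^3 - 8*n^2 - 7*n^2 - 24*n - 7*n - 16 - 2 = -2*c^3 + c^2*(5*n + 18) + c*(-n^2 - 6*n + 2) - 2*n^3 - 15*n^2 - 31*n - 18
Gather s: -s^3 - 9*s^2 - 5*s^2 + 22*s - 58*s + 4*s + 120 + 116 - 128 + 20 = -s^3 - 14*s^2 - 32*s + 128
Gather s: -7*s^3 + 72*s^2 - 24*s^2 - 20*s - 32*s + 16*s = -7*s^3 + 48*s^2 - 36*s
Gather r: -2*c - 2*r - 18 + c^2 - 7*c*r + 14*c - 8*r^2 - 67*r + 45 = c^2 + 12*c - 8*r^2 + r*(-7*c - 69) + 27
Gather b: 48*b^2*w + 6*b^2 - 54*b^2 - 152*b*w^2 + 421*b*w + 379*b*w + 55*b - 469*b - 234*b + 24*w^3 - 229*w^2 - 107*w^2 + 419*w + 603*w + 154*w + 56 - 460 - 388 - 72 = b^2*(48*w - 48) + b*(-152*w^2 + 800*w - 648) + 24*w^3 - 336*w^2 + 1176*w - 864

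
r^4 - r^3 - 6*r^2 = r^2*(r - 3)*(r + 2)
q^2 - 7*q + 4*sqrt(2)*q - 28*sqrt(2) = (q - 7)*(q + 4*sqrt(2))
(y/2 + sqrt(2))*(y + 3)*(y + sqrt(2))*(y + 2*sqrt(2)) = y^4/2 + 3*y^3/2 + 5*sqrt(2)*y^3/2 + 8*y^2 + 15*sqrt(2)*y^2/2 + 4*sqrt(2)*y + 24*y + 12*sqrt(2)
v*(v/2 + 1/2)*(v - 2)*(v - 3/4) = v^4/2 - 7*v^3/8 - 5*v^2/8 + 3*v/4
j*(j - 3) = j^2 - 3*j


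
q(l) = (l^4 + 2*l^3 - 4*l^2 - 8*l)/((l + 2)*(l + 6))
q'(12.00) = 18.59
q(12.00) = 93.33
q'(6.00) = 7.33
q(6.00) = 16.00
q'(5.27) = 6.05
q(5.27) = 11.12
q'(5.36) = 6.21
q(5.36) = 11.67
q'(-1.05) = -0.26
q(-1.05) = 0.61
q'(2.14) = 1.18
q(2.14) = 0.15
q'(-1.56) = 0.62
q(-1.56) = 0.55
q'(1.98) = 0.98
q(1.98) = -0.02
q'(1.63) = 0.56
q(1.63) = -0.29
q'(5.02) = 5.62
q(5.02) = 9.66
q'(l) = (4*l^3 + 6*l^2 - 8*l - 8)/((l + 2)*(l + 6)) - (l^4 + 2*l^3 - 4*l^2 - 8*l)/((l + 2)*(l + 6)^2) - (l^4 + 2*l^3 - 4*l^2 - 8*l)/((l + 2)^2*(l + 6))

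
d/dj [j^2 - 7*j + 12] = 2*j - 7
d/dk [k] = 1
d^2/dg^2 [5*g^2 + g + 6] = 10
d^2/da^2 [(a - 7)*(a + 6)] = 2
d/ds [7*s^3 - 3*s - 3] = 21*s^2 - 3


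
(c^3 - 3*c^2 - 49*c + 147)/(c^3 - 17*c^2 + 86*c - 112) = (c^2 + 4*c - 21)/(c^2 - 10*c + 16)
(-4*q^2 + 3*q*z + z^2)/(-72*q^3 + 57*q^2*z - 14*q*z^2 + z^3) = (4*q^2 - 3*q*z - z^2)/(72*q^3 - 57*q^2*z + 14*q*z^2 - z^3)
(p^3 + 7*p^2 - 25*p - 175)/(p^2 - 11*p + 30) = (p^2 + 12*p + 35)/(p - 6)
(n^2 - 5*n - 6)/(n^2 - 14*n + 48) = (n + 1)/(n - 8)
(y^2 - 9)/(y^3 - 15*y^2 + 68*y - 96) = (y + 3)/(y^2 - 12*y + 32)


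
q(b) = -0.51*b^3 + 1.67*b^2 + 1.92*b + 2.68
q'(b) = -1.53*b^2 + 3.34*b + 1.92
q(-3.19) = 30.10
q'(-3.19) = -24.30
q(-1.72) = 6.91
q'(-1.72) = -8.35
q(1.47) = 7.49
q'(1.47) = 3.52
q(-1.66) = 6.43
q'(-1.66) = -7.84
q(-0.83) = 2.53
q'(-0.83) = -1.91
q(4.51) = -1.48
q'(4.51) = -14.14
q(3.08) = 9.53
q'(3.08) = -2.31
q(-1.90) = 8.56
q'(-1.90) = -9.95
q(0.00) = 2.68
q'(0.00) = 1.92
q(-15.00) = 2070.88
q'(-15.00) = -392.43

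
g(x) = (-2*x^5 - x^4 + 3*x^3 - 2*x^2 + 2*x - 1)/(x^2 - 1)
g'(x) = -2*x*(-2*x^5 - x^4 + 3*x^3 - 2*x^2 + 2*x - 1)/(x^2 - 1)^2 + (-10*x^4 - 4*x^3 + 9*x^2 - 4*x + 2)/(x^2 - 1) = (-6*x^6 - 2*x^5 + 13*x^4 + 4*x^3 - 11*x^2 + 6*x - 2)/(x^4 - 2*x^2 + 1)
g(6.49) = -584.97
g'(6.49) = -264.75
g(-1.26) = -15.09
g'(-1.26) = -57.68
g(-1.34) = -11.40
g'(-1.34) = -37.28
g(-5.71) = 330.36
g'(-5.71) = -183.35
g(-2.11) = 6.23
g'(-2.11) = -24.28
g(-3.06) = 40.31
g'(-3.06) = -49.86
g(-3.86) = 92.14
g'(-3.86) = -81.08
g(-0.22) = 1.65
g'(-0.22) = -4.27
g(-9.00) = 1364.61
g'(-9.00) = -467.05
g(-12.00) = 3296.72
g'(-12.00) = -839.03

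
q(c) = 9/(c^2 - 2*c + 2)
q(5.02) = 0.52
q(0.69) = 8.21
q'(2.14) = -3.88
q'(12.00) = -0.01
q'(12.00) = -0.01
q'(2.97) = -1.49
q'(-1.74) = 0.68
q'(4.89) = -0.27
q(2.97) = 1.84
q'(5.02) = -0.25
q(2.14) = 3.91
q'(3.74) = -0.68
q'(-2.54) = 0.35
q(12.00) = 0.07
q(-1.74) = 1.06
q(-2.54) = 0.67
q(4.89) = 0.56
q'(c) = 9*(2 - 2*c)/(c^2 - 2*c + 2)^2 = 18*(1 - c)/(c^2 - 2*c + 2)^2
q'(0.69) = 4.64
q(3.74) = 1.06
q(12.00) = 0.07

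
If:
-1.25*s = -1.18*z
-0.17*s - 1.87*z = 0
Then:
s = 0.00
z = 0.00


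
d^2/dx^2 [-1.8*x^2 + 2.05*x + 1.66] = -3.60000000000000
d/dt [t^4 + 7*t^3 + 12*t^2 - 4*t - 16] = 4*t^3 + 21*t^2 + 24*t - 4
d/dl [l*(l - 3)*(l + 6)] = 3*l^2 + 6*l - 18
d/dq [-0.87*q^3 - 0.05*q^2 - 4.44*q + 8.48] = -2.61*q^2 - 0.1*q - 4.44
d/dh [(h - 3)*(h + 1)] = 2*h - 2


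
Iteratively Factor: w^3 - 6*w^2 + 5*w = (w - 5)*(w^2 - w) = (w - 5)*(w - 1)*(w)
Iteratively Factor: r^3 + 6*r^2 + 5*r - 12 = (r + 4)*(r^2 + 2*r - 3) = (r + 3)*(r + 4)*(r - 1)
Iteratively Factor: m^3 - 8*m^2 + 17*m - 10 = (m - 1)*(m^2 - 7*m + 10) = (m - 5)*(m - 1)*(m - 2)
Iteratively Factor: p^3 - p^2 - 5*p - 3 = (p + 1)*(p^2 - 2*p - 3) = (p - 3)*(p + 1)*(p + 1)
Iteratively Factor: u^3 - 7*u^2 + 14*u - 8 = (u - 2)*(u^2 - 5*u + 4) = (u - 2)*(u - 1)*(u - 4)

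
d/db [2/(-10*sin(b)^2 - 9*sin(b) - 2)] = 2*(20*sin(b) + 9)*cos(b)/(10*sin(b)^2 + 9*sin(b) + 2)^2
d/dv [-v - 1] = -1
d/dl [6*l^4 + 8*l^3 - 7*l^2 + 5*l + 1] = 24*l^3 + 24*l^2 - 14*l + 5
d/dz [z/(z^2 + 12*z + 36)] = (6 - z)/(z^3 + 18*z^2 + 108*z + 216)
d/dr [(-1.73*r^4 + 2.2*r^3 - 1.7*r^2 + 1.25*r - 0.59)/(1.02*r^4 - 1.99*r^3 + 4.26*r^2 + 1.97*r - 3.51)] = (1.1987*r^6 - 11.2716*r^5 - 8.0603*r^4 + 40.3394*r^3 - 35.3623*r^2 + 16.9608*r - 3.2252)/(1.0404*r^8 - 4.0596*r^7 + 12.6505*r^6 - 12.936*r^5 + 3.1466*r^4 + 30.7542*r^3 - 26.0243*r^2 - 13.8294*r + 12.3201)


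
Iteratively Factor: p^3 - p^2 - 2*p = (p + 1)*(p^2 - 2*p) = p*(p + 1)*(p - 2)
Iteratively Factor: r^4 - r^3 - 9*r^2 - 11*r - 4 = (r + 1)*(r^3 - 2*r^2 - 7*r - 4) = (r - 4)*(r + 1)*(r^2 + 2*r + 1) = (r - 4)*(r + 1)^2*(r + 1)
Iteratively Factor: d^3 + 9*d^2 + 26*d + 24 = (d + 4)*(d^2 + 5*d + 6) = (d + 3)*(d + 4)*(d + 2)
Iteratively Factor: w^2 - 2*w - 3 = (w - 3)*(w + 1)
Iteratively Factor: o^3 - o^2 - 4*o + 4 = (o + 2)*(o^2 - 3*o + 2) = (o - 1)*(o + 2)*(o - 2)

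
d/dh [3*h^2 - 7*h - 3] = 6*h - 7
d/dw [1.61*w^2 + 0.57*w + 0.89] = 3.22*w + 0.57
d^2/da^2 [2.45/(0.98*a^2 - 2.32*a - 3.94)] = (4.70596*a^2 - 11.14064*a - 2.45*(1.96*a - 2.32)*(3.92*a - 4.64) - 18.91988)/(-0.98*a^2 + 2.32*a + 3.94)^3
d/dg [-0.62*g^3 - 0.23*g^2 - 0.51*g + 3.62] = -1.86*g^2 - 0.46*g - 0.51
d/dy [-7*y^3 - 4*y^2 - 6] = y*(-21*y - 8)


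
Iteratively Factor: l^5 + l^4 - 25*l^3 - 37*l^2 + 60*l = (l)*(l^4 + l^3 - 25*l^2 - 37*l + 60) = l*(l - 5)*(l^3 + 6*l^2 + 5*l - 12) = l*(l - 5)*(l + 3)*(l^2 + 3*l - 4) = l*(l - 5)*(l + 3)*(l + 4)*(l - 1)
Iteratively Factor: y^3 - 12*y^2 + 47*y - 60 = (y - 4)*(y^2 - 8*y + 15) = (y - 4)*(y - 3)*(y - 5)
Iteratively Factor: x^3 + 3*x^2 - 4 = (x + 2)*(x^2 + x - 2) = (x + 2)^2*(x - 1)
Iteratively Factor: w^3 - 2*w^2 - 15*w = (w)*(w^2 - 2*w - 15) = w*(w + 3)*(w - 5)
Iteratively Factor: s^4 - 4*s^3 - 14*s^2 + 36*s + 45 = (s - 5)*(s^3 + s^2 - 9*s - 9) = (s - 5)*(s + 1)*(s^2 - 9) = (s - 5)*(s + 1)*(s + 3)*(s - 3)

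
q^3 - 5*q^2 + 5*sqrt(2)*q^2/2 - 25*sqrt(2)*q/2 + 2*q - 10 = (q - 5)*(q + sqrt(2)/2)*(q + 2*sqrt(2))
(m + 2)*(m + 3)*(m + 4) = m^3 + 9*m^2 + 26*m + 24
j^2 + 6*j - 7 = (j - 1)*(j + 7)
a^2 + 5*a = a*(a + 5)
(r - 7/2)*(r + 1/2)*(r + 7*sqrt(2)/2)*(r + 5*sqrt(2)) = r^4 - 3*r^3 + 17*sqrt(2)*r^3/2 - 51*sqrt(2)*r^2/2 + 133*r^2/4 - 105*r - 119*sqrt(2)*r/8 - 245/4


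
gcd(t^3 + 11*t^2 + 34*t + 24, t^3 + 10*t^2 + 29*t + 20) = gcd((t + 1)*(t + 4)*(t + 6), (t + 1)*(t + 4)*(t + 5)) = t^2 + 5*t + 4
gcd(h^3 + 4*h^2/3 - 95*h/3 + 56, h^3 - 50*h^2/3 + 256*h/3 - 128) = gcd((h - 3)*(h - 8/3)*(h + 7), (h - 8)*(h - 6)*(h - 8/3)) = h - 8/3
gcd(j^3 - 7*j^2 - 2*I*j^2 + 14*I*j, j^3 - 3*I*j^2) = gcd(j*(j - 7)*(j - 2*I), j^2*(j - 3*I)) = j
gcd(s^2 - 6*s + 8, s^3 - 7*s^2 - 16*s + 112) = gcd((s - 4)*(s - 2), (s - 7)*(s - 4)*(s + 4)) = s - 4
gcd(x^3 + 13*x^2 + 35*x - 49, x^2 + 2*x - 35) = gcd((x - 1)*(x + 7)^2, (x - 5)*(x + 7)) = x + 7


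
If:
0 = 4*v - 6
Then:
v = 3/2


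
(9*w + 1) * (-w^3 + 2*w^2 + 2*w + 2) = -9*w^4 + 17*w^3 + 20*w^2 + 20*w + 2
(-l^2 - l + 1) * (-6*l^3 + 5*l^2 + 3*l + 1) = 6*l^5 + l^4 - 14*l^3 + l^2 + 2*l + 1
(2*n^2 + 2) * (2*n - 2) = 4*n^3 - 4*n^2 + 4*n - 4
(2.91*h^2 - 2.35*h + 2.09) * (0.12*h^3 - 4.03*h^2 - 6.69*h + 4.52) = 0.3492*h^5 - 12.0093*h^4 - 9.7466*h^3 + 20.452*h^2 - 24.6041*h + 9.4468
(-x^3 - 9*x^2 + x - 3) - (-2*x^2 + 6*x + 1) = -x^3 - 7*x^2 - 5*x - 4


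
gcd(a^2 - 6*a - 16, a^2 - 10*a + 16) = a - 8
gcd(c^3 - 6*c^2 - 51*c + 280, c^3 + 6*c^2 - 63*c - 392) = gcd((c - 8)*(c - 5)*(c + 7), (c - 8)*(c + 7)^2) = c^2 - c - 56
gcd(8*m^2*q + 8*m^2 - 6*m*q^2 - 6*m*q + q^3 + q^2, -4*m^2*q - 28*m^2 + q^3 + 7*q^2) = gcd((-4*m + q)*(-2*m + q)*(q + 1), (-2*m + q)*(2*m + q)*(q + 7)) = -2*m + q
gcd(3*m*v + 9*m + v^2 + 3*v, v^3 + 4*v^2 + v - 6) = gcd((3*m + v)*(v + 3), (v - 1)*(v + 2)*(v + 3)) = v + 3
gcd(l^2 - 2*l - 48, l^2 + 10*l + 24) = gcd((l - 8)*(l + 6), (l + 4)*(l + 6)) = l + 6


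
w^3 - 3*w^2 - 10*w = w*(w - 5)*(w + 2)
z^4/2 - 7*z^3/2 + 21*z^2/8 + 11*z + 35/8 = (z/2 + 1/4)*(z - 5)*(z - 7/2)*(z + 1)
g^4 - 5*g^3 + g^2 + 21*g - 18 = (g - 3)^2*(g - 1)*(g + 2)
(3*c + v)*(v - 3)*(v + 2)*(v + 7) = 3*c*v^3 + 18*c*v^2 - 39*c*v - 126*c + v^4 + 6*v^3 - 13*v^2 - 42*v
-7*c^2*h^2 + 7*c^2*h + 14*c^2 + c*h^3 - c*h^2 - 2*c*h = (-7*c + h)*(h - 2)*(c*h + c)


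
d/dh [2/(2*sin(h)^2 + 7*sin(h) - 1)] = -2*(4*sin(h) + 7)*cos(h)/(7*sin(h) - cos(2*h))^2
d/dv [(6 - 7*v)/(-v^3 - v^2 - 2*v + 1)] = (7*v^3 + 7*v^2 + 14*v - (7*v - 6)*(3*v^2 + 2*v + 2) - 7)/(v^3 + v^2 + 2*v - 1)^2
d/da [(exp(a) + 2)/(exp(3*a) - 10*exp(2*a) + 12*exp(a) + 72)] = -2*exp(a)/(exp(3*a) - 18*exp(2*a) + 108*exp(a) - 216)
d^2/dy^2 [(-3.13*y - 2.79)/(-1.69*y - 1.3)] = (2.183818 - 3.5527136788005e-15*y)/(1.69*y + 1.3)^3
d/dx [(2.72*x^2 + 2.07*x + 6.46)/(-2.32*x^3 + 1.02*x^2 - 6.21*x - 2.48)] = (6.3104*x^4 + 9.6048*x^3 + 25.959*x^2 - 26.6696*x + 34.983)/(5.3824*x^6 - 4.7328*x^5 + 29.8548*x^4 - 1.1612*x^3 + 33.5049*x^2 + 30.8016*x + 6.1504)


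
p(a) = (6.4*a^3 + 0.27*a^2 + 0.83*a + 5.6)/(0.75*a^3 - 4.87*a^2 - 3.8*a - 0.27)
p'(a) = (-2.25*a^2 + 9.74*a + 3.8)*(6.4*a^3 + 0.27*a^2 + 0.83*a + 5.6)/(0.75*a^3 - 4.87*a^2 - 3.8*a - 0.27)^2 + (19.2*a^2 + 0.54*a + 0.83)/(0.75*a^3 - 4.87*a^2 - 3.8*a - 0.27) = (1.77635683940025e-15*a^5 - 31.3705*a^4 - 49.885*a^3 - 14.7679*a^2 + 54.3982*a + 21.0559)/(0.5625*a^6 - 7.305*a^5 + 18.0169*a^4 + 36.607*a^3 + 17.0698*a^2 + 2.052*a + 0.0729)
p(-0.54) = 17.32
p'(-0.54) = -125.12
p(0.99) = -1.60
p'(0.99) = -0.28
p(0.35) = -2.86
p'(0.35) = 7.62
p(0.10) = -8.16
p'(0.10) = 53.98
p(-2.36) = 2.79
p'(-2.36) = -0.63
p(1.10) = -1.64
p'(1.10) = -0.56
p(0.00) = -20.74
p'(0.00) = 288.83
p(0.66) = -1.73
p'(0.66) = 1.38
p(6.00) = -38.55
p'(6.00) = -38.98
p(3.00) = -5.20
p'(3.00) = -3.09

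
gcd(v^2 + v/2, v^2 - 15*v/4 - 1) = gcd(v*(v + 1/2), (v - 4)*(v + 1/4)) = 1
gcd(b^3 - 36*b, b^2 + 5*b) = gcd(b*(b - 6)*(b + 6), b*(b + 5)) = b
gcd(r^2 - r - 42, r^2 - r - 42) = r^2 - r - 42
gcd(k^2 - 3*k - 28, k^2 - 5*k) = 1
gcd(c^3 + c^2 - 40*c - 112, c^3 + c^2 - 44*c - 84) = c - 7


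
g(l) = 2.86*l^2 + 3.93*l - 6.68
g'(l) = 5.72*l + 3.93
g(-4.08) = 24.89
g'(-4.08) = -19.41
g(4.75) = 76.52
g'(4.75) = 31.10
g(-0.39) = -7.78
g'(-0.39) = 1.70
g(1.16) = 1.73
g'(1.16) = 10.57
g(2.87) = 28.16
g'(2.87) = 20.35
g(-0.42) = -7.83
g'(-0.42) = 1.53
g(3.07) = 32.34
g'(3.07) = 21.49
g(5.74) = 110.11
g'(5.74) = 36.76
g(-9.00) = 189.61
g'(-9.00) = -47.55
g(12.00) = 452.32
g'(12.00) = 72.57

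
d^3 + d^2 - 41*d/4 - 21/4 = (d - 3)*(d + 1/2)*(d + 7/2)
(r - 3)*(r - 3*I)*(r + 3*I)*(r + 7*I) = r^4 - 3*r^3 + 7*I*r^3 + 9*r^2 - 21*I*r^2 - 27*r + 63*I*r - 189*I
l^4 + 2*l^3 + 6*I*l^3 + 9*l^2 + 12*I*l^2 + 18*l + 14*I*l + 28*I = (l + 2)*(l - 2*I)*(l + I)*(l + 7*I)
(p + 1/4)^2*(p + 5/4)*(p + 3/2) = p^4 + 13*p^3/4 + 53*p^2/16 + 71*p/64 + 15/128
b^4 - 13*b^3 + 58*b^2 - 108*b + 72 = (b - 6)*(b - 3)*(b - 2)^2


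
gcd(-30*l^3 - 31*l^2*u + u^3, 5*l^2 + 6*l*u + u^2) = 5*l^2 + 6*l*u + u^2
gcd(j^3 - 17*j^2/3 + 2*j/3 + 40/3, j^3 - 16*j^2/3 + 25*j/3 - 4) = 1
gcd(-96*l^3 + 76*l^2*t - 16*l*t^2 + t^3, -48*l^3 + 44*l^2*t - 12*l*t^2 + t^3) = 12*l^2 - 8*l*t + t^2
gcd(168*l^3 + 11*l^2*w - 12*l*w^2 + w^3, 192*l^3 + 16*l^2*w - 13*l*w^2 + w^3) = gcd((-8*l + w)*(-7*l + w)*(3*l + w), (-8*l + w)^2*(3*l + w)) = -24*l^2 - 5*l*w + w^2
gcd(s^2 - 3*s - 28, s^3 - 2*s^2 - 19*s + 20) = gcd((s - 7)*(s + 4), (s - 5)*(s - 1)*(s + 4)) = s + 4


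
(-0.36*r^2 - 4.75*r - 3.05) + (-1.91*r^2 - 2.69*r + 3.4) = -2.27*r^2 - 7.44*r + 0.35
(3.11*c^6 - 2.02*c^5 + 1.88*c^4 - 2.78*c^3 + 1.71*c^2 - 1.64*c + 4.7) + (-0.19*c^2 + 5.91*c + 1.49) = 3.11*c^6 - 2.02*c^5 + 1.88*c^4 - 2.78*c^3 + 1.52*c^2 + 4.27*c + 6.19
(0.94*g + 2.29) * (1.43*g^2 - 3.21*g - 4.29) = 1.3442*g^3 + 0.2573*g^2 - 11.3835*g - 9.8241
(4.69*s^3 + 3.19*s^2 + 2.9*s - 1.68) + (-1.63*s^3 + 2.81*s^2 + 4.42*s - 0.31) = 3.06*s^3 + 6.0*s^2 + 7.32*s - 1.99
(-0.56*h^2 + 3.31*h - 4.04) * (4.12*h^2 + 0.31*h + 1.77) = -2.3072*h^4 + 13.4636*h^3 - 16.6099*h^2 + 4.6063*h - 7.1508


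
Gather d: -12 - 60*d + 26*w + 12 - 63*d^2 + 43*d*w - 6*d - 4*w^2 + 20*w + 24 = -63*d^2 + d*(43*w - 66) - 4*w^2 + 46*w + 24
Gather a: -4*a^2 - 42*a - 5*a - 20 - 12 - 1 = -4*a^2 - 47*a - 33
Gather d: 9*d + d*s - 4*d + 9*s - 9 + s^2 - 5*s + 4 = d*(s + 5) + s^2 + 4*s - 5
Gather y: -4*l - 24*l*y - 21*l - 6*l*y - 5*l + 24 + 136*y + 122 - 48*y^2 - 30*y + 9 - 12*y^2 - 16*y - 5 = -30*l - 60*y^2 + y*(90 - 30*l) + 150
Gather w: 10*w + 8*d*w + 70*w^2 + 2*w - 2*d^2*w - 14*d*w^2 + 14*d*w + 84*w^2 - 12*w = w^2*(154 - 14*d) + w*(-2*d^2 + 22*d)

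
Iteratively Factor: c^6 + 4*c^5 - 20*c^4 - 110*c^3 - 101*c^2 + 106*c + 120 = (c - 1)*(c^5 + 5*c^4 - 15*c^3 - 125*c^2 - 226*c - 120) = (c - 1)*(c + 3)*(c^4 + 2*c^3 - 21*c^2 - 62*c - 40) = (c - 5)*(c - 1)*(c + 3)*(c^3 + 7*c^2 + 14*c + 8) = (c - 5)*(c - 1)*(c + 3)*(c + 4)*(c^2 + 3*c + 2) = (c - 5)*(c - 1)*(c + 2)*(c + 3)*(c + 4)*(c + 1)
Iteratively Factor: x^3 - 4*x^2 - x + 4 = (x + 1)*(x^2 - 5*x + 4) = (x - 4)*(x + 1)*(x - 1)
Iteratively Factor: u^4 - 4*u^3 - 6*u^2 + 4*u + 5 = (u - 5)*(u^3 + u^2 - u - 1) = (u - 5)*(u + 1)*(u^2 - 1) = (u - 5)*(u - 1)*(u + 1)*(u + 1)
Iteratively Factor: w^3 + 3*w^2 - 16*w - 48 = (w + 3)*(w^2 - 16) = (w - 4)*(w + 3)*(w + 4)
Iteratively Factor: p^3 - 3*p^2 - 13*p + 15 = (p + 3)*(p^2 - 6*p + 5) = (p - 1)*(p + 3)*(p - 5)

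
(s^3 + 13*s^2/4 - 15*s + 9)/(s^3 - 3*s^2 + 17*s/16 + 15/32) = 8*(s^2 + 4*s - 12)/(8*s^2 - 18*s - 5)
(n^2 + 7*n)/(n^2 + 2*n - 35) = n/(n - 5)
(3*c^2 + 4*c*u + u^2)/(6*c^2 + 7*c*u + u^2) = (3*c + u)/(6*c + u)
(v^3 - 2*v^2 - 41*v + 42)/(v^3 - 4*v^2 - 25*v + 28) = (v + 6)/(v + 4)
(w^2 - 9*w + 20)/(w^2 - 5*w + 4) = (w - 5)/(w - 1)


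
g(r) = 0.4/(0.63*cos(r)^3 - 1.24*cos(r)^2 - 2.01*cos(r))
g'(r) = 0.4*(1.89*sin(r)*cos(r)^2 - 2.48*sin(r)*cos(r) - 2.01*sin(r))/(0.63*cos(r)^3 - 1.24*cos(r)^2 - 2.01*cos(r))^2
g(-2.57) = 0.91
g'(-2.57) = -1.59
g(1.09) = -0.35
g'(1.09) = -0.76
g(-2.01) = 0.69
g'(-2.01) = 0.66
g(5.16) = -0.38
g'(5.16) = 0.89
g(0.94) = -0.27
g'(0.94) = -0.41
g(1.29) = -0.63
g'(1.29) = -2.40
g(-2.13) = 0.64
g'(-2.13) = 0.14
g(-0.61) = -0.19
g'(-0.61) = 0.14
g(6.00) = -0.16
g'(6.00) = 0.05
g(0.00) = -0.15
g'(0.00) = 0.00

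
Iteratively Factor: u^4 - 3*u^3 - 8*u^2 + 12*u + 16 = (u - 2)*(u^3 - u^2 - 10*u - 8) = (u - 2)*(u + 1)*(u^2 - 2*u - 8) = (u - 2)*(u + 1)*(u + 2)*(u - 4)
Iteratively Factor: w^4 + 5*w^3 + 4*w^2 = (w)*(w^3 + 5*w^2 + 4*w) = w*(w + 1)*(w^2 + 4*w) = w*(w + 1)*(w + 4)*(w)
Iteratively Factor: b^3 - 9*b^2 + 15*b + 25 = (b - 5)*(b^2 - 4*b - 5) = (b - 5)*(b + 1)*(b - 5)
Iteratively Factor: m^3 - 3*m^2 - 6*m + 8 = (m + 2)*(m^2 - 5*m + 4) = (m - 1)*(m + 2)*(m - 4)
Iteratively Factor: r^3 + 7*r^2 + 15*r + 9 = (r + 3)*(r^2 + 4*r + 3) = (r + 3)^2*(r + 1)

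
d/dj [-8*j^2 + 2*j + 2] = 2 - 16*j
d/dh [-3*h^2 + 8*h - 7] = 8 - 6*h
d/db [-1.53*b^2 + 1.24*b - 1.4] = 1.24 - 3.06*b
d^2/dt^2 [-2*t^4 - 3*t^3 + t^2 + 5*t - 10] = -24*t^2 - 18*t + 2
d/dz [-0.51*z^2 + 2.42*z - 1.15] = 2.42 - 1.02*z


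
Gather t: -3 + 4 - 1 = 0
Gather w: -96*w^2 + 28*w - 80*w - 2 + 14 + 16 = -96*w^2 - 52*w + 28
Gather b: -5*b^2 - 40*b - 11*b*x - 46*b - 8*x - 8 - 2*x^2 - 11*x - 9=-5*b^2 + b*(-11*x - 86) - 2*x^2 - 19*x - 17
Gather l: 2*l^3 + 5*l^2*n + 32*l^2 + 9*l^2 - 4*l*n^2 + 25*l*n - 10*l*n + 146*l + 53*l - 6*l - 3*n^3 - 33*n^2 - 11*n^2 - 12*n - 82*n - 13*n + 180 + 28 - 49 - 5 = 2*l^3 + l^2*(5*n + 41) + l*(-4*n^2 + 15*n + 193) - 3*n^3 - 44*n^2 - 107*n + 154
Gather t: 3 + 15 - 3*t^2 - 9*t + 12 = -3*t^2 - 9*t + 30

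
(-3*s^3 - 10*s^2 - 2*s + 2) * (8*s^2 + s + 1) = -24*s^5 - 83*s^4 - 29*s^3 + 4*s^2 + 2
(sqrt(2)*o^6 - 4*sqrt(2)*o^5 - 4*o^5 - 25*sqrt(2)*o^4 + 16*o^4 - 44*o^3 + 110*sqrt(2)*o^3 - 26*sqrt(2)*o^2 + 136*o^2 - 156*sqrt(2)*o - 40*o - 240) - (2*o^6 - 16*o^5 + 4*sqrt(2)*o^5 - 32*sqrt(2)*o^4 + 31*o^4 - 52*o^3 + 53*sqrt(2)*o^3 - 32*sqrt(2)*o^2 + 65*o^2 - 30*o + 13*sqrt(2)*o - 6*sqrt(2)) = -2*o^6 + sqrt(2)*o^6 - 8*sqrt(2)*o^5 + 12*o^5 - 15*o^4 + 7*sqrt(2)*o^4 + 8*o^3 + 57*sqrt(2)*o^3 + 6*sqrt(2)*o^2 + 71*o^2 - 169*sqrt(2)*o - 10*o - 240 + 6*sqrt(2)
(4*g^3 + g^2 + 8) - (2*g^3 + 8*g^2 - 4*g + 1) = 2*g^3 - 7*g^2 + 4*g + 7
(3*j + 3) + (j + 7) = 4*j + 10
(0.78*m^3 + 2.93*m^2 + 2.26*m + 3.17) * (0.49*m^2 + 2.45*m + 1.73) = 0.3822*m^5 + 3.3467*m^4 + 9.6353*m^3 + 12.1592*m^2 + 11.6763*m + 5.4841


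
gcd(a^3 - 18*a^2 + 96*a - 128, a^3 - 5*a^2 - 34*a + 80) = a^2 - 10*a + 16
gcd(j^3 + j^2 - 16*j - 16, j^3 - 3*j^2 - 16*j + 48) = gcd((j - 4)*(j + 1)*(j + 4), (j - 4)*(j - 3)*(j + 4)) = j^2 - 16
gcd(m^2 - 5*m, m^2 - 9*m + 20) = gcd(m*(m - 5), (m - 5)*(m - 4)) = m - 5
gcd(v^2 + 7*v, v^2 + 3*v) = v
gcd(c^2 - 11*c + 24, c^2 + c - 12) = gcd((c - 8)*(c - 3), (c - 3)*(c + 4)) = c - 3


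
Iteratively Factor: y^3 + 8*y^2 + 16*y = (y)*(y^2 + 8*y + 16) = y*(y + 4)*(y + 4)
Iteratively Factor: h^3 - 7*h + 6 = (h - 2)*(h^2 + 2*h - 3) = (h - 2)*(h + 3)*(h - 1)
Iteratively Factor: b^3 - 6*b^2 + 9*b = (b - 3)*(b^2 - 3*b) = (b - 3)^2*(b)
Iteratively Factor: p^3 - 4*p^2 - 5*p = (p)*(p^2 - 4*p - 5) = p*(p - 5)*(p + 1)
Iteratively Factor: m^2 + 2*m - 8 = (m + 4)*(m - 2)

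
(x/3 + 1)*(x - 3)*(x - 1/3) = x^3/3 - x^2/9 - 3*x + 1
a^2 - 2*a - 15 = (a - 5)*(a + 3)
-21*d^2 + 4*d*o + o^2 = (-3*d + o)*(7*d + o)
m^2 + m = m*(m + 1)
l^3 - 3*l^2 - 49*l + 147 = (l - 7)*(l - 3)*(l + 7)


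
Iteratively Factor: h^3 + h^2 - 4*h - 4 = (h + 1)*(h^2 - 4) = (h - 2)*(h + 1)*(h + 2)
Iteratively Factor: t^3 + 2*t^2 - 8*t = (t - 2)*(t^2 + 4*t) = (t - 2)*(t + 4)*(t)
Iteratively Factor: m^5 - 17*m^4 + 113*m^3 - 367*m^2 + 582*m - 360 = (m - 2)*(m^4 - 15*m^3 + 83*m^2 - 201*m + 180) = (m - 5)*(m - 2)*(m^3 - 10*m^2 + 33*m - 36) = (m - 5)*(m - 3)*(m - 2)*(m^2 - 7*m + 12) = (m - 5)*(m - 3)^2*(m - 2)*(m - 4)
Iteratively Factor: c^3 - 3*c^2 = (c)*(c^2 - 3*c) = c*(c - 3)*(c)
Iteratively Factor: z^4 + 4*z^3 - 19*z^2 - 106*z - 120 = (z + 3)*(z^3 + z^2 - 22*z - 40) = (z - 5)*(z + 3)*(z^2 + 6*z + 8) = (z - 5)*(z + 2)*(z + 3)*(z + 4)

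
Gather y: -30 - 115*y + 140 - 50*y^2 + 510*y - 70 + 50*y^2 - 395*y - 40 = 0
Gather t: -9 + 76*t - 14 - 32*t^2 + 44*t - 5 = -32*t^2 + 120*t - 28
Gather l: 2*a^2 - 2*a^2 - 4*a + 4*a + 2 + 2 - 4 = 0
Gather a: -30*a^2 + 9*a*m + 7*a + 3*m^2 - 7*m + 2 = -30*a^2 + a*(9*m + 7) + 3*m^2 - 7*m + 2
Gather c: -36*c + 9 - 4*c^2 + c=-4*c^2 - 35*c + 9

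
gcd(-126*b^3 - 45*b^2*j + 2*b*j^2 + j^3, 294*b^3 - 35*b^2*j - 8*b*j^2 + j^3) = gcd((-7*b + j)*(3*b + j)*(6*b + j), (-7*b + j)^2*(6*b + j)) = 42*b^2 + b*j - j^2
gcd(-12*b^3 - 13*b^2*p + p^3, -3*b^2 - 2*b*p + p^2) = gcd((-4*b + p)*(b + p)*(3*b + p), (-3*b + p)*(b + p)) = b + p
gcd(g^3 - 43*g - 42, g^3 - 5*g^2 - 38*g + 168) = g^2 - g - 42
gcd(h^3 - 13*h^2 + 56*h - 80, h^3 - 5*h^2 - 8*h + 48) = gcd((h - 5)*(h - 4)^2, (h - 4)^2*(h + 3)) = h^2 - 8*h + 16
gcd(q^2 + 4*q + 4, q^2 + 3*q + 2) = q + 2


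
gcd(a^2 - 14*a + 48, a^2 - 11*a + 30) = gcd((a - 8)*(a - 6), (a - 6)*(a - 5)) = a - 6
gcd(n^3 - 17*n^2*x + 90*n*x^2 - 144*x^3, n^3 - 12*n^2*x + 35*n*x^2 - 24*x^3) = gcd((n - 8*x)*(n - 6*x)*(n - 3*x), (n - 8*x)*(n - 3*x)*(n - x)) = n^2 - 11*n*x + 24*x^2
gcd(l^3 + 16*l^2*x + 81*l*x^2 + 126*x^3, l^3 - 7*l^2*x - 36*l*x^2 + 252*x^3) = l + 6*x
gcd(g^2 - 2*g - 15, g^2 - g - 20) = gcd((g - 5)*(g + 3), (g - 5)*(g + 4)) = g - 5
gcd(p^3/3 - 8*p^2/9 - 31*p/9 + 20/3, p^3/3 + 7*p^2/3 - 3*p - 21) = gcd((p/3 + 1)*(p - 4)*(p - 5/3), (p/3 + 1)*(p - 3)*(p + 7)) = p + 3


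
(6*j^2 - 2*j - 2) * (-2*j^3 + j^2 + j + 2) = -12*j^5 + 10*j^4 + 8*j^3 + 8*j^2 - 6*j - 4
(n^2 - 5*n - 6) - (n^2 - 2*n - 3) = -3*n - 3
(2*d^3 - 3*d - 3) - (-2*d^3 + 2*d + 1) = 4*d^3 - 5*d - 4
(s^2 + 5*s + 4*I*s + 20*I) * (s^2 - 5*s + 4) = s^4 + 4*I*s^3 - 21*s^2 + 20*s - 84*I*s + 80*I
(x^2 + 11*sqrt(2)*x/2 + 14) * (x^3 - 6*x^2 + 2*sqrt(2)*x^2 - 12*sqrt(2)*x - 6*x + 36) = x^5 - 6*x^4 + 15*sqrt(2)*x^4/2 - 45*sqrt(2)*x^3 + 30*x^3 - 180*x^2 - 5*sqrt(2)*x^2 - 84*x + 30*sqrt(2)*x + 504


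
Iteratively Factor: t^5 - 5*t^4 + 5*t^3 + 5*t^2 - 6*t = (t)*(t^4 - 5*t^3 + 5*t^2 + 5*t - 6) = t*(t + 1)*(t^3 - 6*t^2 + 11*t - 6) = t*(t - 3)*(t + 1)*(t^2 - 3*t + 2) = t*(t - 3)*(t - 2)*(t + 1)*(t - 1)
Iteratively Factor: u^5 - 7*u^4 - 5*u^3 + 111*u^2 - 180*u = (u - 5)*(u^4 - 2*u^3 - 15*u^2 + 36*u) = (u - 5)*(u - 3)*(u^3 + u^2 - 12*u) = (u - 5)*(u - 3)^2*(u^2 + 4*u) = (u - 5)*(u - 3)^2*(u + 4)*(u)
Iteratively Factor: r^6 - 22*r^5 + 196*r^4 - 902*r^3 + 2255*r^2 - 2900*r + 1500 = (r - 5)*(r^5 - 17*r^4 + 111*r^3 - 347*r^2 + 520*r - 300) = (r - 5)*(r - 3)*(r^4 - 14*r^3 + 69*r^2 - 140*r + 100) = (r - 5)*(r - 3)*(r - 2)*(r^3 - 12*r^2 + 45*r - 50) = (r - 5)*(r - 3)*(r - 2)^2*(r^2 - 10*r + 25) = (r - 5)^2*(r - 3)*(r - 2)^2*(r - 5)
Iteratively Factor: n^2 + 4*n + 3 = (n + 1)*(n + 3)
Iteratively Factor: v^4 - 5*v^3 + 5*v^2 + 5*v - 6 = (v + 1)*(v^3 - 6*v^2 + 11*v - 6) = (v - 1)*(v + 1)*(v^2 - 5*v + 6) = (v - 2)*(v - 1)*(v + 1)*(v - 3)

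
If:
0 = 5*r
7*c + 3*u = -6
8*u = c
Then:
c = -48/59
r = 0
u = -6/59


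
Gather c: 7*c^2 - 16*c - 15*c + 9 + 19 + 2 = 7*c^2 - 31*c + 30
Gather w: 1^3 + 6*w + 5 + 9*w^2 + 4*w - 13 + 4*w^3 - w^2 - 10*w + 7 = 4*w^3 + 8*w^2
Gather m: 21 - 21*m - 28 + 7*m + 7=-14*m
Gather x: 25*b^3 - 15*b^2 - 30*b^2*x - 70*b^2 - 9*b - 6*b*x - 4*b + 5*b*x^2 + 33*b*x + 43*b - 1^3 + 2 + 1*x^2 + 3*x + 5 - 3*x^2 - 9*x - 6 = 25*b^3 - 85*b^2 + 30*b + x^2*(5*b - 2) + x*(-30*b^2 + 27*b - 6)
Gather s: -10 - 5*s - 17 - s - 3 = -6*s - 30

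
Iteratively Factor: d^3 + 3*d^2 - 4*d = (d - 1)*(d^2 + 4*d) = d*(d - 1)*(d + 4)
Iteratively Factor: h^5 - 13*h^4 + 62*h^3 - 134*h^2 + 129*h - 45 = (h - 3)*(h^4 - 10*h^3 + 32*h^2 - 38*h + 15) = (h - 3)*(h - 1)*(h^3 - 9*h^2 + 23*h - 15) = (h - 3)*(h - 1)^2*(h^2 - 8*h + 15) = (h - 3)^2*(h - 1)^2*(h - 5)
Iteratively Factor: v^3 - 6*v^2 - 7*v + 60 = (v - 4)*(v^2 - 2*v - 15) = (v - 4)*(v + 3)*(v - 5)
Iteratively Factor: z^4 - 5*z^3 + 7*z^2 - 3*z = (z - 1)*(z^3 - 4*z^2 + 3*z) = (z - 1)^2*(z^2 - 3*z) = (z - 3)*(z - 1)^2*(z)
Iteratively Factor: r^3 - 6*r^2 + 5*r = (r - 5)*(r^2 - r) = r*(r - 5)*(r - 1)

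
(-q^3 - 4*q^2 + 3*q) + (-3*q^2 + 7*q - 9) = -q^3 - 7*q^2 + 10*q - 9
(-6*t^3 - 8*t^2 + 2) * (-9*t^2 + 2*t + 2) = 54*t^5 + 60*t^4 - 28*t^3 - 34*t^2 + 4*t + 4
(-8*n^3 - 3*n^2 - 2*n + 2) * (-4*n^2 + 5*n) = 32*n^5 - 28*n^4 - 7*n^3 - 18*n^2 + 10*n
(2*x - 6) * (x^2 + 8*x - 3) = 2*x^3 + 10*x^2 - 54*x + 18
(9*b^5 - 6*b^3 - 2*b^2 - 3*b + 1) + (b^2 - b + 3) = 9*b^5 - 6*b^3 - b^2 - 4*b + 4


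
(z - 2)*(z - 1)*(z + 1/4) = z^3 - 11*z^2/4 + 5*z/4 + 1/2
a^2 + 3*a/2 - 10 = (a - 5/2)*(a + 4)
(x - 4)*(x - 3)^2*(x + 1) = x^4 - 9*x^3 + 23*x^2 - 3*x - 36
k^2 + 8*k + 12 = (k + 2)*(k + 6)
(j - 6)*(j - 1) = j^2 - 7*j + 6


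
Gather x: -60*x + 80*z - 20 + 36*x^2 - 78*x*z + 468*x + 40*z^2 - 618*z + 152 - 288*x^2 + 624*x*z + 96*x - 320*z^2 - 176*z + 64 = -252*x^2 + x*(546*z + 504) - 280*z^2 - 714*z + 196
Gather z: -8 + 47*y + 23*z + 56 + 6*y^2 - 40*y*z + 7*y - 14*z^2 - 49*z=6*y^2 + 54*y - 14*z^2 + z*(-40*y - 26) + 48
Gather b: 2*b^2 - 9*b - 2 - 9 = 2*b^2 - 9*b - 11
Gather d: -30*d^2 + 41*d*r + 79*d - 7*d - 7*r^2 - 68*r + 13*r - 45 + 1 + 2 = -30*d^2 + d*(41*r + 72) - 7*r^2 - 55*r - 42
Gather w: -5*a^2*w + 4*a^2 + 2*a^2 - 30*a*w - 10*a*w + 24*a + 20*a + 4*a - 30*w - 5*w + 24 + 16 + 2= 6*a^2 + 48*a + w*(-5*a^2 - 40*a - 35) + 42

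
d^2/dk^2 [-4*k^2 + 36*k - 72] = -8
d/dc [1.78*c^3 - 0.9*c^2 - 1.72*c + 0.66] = 5.34*c^2 - 1.8*c - 1.72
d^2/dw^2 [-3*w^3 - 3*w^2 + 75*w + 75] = -18*w - 6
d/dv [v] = 1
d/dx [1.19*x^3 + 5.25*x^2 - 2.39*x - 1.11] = 3.57*x^2 + 10.5*x - 2.39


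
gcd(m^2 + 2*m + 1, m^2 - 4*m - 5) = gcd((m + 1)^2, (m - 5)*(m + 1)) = m + 1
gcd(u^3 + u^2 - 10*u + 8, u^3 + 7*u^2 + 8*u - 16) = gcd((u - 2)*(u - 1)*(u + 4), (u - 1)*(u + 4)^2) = u^2 + 3*u - 4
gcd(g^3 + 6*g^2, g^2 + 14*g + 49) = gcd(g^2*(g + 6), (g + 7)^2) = 1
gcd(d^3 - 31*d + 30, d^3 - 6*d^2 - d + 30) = d - 5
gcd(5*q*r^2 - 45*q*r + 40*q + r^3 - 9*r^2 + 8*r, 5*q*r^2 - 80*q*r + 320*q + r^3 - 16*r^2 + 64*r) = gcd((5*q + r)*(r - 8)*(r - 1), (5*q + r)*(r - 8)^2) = 5*q*r - 40*q + r^2 - 8*r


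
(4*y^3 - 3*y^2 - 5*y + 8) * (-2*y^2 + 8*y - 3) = -8*y^5 + 38*y^4 - 26*y^3 - 47*y^2 + 79*y - 24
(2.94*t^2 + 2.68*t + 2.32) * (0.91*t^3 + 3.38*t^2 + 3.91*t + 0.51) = 2.6754*t^5 + 12.376*t^4 + 22.665*t^3 + 19.8198*t^2 + 10.438*t + 1.1832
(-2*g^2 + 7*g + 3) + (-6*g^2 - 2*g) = -8*g^2 + 5*g + 3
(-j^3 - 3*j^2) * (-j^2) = j^5 + 3*j^4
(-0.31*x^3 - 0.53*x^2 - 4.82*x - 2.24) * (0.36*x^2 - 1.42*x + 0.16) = -0.1116*x^5 + 0.2494*x^4 - 1.0322*x^3 + 5.9532*x^2 + 2.4096*x - 0.3584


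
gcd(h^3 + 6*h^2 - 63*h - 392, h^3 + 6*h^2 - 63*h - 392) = h^3 + 6*h^2 - 63*h - 392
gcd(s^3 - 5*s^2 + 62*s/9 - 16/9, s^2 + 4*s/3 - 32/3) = s - 8/3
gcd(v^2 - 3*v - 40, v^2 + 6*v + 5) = v + 5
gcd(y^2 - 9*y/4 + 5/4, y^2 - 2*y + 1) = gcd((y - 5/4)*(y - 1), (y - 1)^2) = y - 1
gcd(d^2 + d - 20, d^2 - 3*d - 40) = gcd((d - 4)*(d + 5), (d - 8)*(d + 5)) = d + 5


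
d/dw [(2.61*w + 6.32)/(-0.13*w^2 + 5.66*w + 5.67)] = (0.3393*w^2 + 1.6432*w - 20.9725)/(0.0169*w^4 - 1.4716*w^3 + 30.5614*w^2 + 64.1844*w + 32.1489)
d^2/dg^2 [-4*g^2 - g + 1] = -8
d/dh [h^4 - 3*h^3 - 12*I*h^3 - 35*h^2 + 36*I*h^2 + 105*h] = 4*h^3 + h^2*(-9 - 36*I) + h*(-70 + 72*I) + 105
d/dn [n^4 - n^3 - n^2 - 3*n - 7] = 4*n^3 - 3*n^2 - 2*n - 3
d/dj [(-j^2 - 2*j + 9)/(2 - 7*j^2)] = 2*(-7*j^2 + 61*j - 2)/(49*j^4 - 28*j^2 + 4)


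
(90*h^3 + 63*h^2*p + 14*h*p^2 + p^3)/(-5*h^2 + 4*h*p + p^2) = (18*h^2 + 9*h*p + p^2)/(-h + p)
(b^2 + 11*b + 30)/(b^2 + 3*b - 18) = (b + 5)/(b - 3)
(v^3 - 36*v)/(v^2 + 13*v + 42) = v*(v - 6)/(v + 7)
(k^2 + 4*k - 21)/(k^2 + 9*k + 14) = (k - 3)/(k + 2)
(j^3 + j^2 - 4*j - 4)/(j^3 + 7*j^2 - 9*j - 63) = (j^3 + j^2 - 4*j - 4)/(j^3 + 7*j^2 - 9*j - 63)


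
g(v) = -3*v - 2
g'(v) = -3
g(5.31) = -17.93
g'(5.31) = -3.00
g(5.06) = -17.18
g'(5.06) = -3.00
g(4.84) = -16.52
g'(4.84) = -3.00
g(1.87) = -7.61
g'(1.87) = -3.00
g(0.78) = -4.34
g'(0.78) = -3.00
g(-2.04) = 4.12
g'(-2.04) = -3.00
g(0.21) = -2.63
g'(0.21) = -3.00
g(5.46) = -18.38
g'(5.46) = -3.00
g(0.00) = -2.00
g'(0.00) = -3.00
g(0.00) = -2.00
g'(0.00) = -3.00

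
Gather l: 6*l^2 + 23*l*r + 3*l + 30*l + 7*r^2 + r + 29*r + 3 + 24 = 6*l^2 + l*(23*r + 33) + 7*r^2 + 30*r + 27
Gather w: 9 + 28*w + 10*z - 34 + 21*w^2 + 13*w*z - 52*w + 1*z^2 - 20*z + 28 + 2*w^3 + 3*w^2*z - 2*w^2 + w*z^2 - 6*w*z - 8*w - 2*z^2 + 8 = 2*w^3 + w^2*(3*z + 19) + w*(z^2 + 7*z - 32) - z^2 - 10*z + 11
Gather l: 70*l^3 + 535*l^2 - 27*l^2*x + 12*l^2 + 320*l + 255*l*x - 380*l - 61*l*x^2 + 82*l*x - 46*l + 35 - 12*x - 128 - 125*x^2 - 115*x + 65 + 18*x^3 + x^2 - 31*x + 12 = 70*l^3 + l^2*(547 - 27*x) + l*(-61*x^2 + 337*x - 106) + 18*x^3 - 124*x^2 - 158*x - 16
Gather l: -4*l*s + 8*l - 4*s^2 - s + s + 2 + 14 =l*(8 - 4*s) - 4*s^2 + 16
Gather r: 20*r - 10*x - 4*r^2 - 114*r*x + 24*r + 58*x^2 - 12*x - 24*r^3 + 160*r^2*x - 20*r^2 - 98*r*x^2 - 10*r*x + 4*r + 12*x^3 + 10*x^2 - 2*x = -24*r^3 + r^2*(160*x - 24) + r*(-98*x^2 - 124*x + 48) + 12*x^3 + 68*x^2 - 24*x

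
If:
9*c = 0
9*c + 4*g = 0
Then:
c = 0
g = 0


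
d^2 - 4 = (d - 2)*(d + 2)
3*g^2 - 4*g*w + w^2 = (-3*g + w)*(-g + w)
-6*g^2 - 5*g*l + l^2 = (-6*g + l)*(g + l)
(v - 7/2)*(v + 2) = v^2 - 3*v/2 - 7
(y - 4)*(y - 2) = y^2 - 6*y + 8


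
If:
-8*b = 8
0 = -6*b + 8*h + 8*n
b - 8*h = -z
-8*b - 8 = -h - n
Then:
No Solution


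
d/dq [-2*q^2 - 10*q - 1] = -4*q - 10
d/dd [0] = 0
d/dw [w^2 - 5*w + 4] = 2*w - 5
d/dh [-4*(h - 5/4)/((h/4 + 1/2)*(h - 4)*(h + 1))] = 4*(8*h^3 - 19*h^2 + 10*h + 82)/(h^6 - 2*h^5 - 19*h^4 + 4*h^3 + 116*h^2 + 160*h + 64)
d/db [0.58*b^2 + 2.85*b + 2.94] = 1.16*b + 2.85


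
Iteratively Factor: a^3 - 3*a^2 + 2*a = (a - 2)*(a^2 - a) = a*(a - 2)*(a - 1)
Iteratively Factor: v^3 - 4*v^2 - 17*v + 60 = (v - 3)*(v^2 - v - 20) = (v - 5)*(v - 3)*(v + 4)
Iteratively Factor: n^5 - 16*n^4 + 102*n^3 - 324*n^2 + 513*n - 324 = (n - 3)*(n^4 - 13*n^3 + 63*n^2 - 135*n + 108) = (n - 3)^2*(n^3 - 10*n^2 + 33*n - 36) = (n - 3)^3*(n^2 - 7*n + 12) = (n - 3)^4*(n - 4)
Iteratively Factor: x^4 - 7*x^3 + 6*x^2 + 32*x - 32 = (x - 1)*(x^3 - 6*x^2 + 32) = (x - 1)*(x + 2)*(x^2 - 8*x + 16) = (x - 4)*(x - 1)*(x + 2)*(x - 4)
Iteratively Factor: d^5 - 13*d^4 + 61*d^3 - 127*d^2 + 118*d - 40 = (d - 4)*(d^4 - 9*d^3 + 25*d^2 - 27*d + 10) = (d - 4)*(d - 1)*(d^3 - 8*d^2 + 17*d - 10) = (d - 5)*(d - 4)*(d - 1)*(d^2 - 3*d + 2) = (d - 5)*(d - 4)*(d - 2)*(d - 1)*(d - 1)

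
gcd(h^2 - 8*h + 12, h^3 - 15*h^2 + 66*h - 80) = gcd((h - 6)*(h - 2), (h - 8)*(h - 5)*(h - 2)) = h - 2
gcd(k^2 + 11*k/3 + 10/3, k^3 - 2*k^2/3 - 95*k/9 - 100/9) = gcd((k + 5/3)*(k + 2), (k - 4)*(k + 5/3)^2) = k + 5/3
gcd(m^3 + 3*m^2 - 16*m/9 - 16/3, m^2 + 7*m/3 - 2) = m + 3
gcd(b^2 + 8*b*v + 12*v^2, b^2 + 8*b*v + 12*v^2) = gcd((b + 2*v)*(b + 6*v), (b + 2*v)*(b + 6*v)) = b^2 + 8*b*v + 12*v^2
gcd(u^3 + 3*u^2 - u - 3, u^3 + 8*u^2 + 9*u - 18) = u^2 + 2*u - 3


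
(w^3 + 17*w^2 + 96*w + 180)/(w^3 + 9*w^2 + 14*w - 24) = (w^2 + 11*w + 30)/(w^2 + 3*w - 4)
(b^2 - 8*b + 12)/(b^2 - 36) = (b - 2)/(b + 6)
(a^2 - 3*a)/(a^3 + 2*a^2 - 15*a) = 1/(a + 5)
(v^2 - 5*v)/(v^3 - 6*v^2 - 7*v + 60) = v/(v^2 - v - 12)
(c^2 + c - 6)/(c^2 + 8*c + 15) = (c - 2)/(c + 5)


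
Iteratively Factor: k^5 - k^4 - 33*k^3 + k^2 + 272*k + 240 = (k + 3)*(k^4 - 4*k^3 - 21*k^2 + 64*k + 80) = (k - 4)*(k + 3)*(k^3 - 21*k - 20) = (k - 4)*(k + 3)*(k + 4)*(k^2 - 4*k - 5) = (k - 4)*(k + 1)*(k + 3)*(k + 4)*(k - 5)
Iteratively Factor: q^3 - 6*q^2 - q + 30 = (q + 2)*(q^2 - 8*q + 15) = (q - 3)*(q + 2)*(q - 5)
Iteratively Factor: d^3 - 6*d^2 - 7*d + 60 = (d - 4)*(d^2 - 2*d - 15) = (d - 4)*(d + 3)*(d - 5)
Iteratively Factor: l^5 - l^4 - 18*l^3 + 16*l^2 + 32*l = (l - 2)*(l^4 + l^3 - 16*l^2 - 16*l) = (l - 4)*(l - 2)*(l^3 + 5*l^2 + 4*l) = (l - 4)*(l - 2)*(l + 1)*(l^2 + 4*l) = (l - 4)*(l - 2)*(l + 1)*(l + 4)*(l)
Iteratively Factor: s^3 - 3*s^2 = (s)*(s^2 - 3*s) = s*(s - 3)*(s)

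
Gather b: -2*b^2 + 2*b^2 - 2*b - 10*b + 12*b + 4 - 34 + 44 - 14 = 0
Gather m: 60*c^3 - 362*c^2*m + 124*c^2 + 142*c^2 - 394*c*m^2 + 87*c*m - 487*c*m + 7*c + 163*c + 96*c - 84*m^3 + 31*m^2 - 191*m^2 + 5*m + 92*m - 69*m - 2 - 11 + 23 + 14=60*c^3 + 266*c^2 + 266*c - 84*m^3 + m^2*(-394*c - 160) + m*(-362*c^2 - 400*c + 28) + 24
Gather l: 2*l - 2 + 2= 2*l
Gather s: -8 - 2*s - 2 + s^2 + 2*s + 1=s^2 - 9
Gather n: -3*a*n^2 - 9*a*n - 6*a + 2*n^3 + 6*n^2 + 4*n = -6*a + 2*n^3 + n^2*(6 - 3*a) + n*(4 - 9*a)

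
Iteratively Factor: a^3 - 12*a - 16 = (a + 2)*(a^2 - 2*a - 8) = (a - 4)*(a + 2)*(a + 2)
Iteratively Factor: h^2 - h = (h - 1)*(h)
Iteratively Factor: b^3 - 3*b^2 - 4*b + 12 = (b - 2)*(b^2 - b - 6) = (b - 3)*(b - 2)*(b + 2)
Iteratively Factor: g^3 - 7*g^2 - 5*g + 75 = (g + 3)*(g^2 - 10*g + 25) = (g - 5)*(g + 3)*(g - 5)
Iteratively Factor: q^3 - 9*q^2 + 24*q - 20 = (q - 2)*(q^2 - 7*q + 10) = (q - 2)^2*(q - 5)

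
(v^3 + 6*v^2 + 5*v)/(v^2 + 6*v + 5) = v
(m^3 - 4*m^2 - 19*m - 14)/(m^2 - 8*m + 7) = (m^2 + 3*m + 2)/(m - 1)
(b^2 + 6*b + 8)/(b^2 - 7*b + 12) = (b^2 + 6*b + 8)/(b^2 - 7*b + 12)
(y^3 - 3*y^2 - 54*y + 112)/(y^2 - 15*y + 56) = (y^2 + 5*y - 14)/(y - 7)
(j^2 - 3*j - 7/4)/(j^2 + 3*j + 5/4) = (2*j - 7)/(2*j + 5)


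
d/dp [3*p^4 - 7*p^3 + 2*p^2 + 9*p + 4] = 12*p^3 - 21*p^2 + 4*p + 9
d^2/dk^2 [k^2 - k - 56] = 2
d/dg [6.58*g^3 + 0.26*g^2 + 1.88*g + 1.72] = 19.74*g^2 + 0.52*g + 1.88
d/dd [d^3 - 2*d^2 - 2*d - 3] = 3*d^2 - 4*d - 2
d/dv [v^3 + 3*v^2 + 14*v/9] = 3*v^2 + 6*v + 14/9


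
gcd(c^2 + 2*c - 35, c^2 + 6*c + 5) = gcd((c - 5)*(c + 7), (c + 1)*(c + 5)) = 1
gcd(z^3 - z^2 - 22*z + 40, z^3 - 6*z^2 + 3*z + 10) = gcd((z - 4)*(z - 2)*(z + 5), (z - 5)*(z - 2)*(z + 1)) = z - 2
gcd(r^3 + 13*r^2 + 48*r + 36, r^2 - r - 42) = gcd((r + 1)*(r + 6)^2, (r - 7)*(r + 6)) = r + 6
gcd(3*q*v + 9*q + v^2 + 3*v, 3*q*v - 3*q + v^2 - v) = 3*q + v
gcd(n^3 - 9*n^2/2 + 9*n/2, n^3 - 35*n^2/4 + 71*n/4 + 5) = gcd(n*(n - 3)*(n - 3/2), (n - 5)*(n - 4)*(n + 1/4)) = 1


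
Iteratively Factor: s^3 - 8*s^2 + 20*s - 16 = (s - 4)*(s^2 - 4*s + 4) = (s - 4)*(s - 2)*(s - 2)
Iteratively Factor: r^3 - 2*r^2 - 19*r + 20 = (r - 1)*(r^2 - r - 20) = (r - 1)*(r + 4)*(r - 5)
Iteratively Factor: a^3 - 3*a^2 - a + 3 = (a - 3)*(a^2 - 1) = (a - 3)*(a + 1)*(a - 1)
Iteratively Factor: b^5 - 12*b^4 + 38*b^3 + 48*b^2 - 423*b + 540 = (b - 5)*(b^4 - 7*b^3 + 3*b^2 + 63*b - 108) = (b - 5)*(b + 3)*(b^3 - 10*b^2 + 33*b - 36) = (b - 5)*(b - 4)*(b + 3)*(b^2 - 6*b + 9) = (b - 5)*(b - 4)*(b - 3)*(b + 3)*(b - 3)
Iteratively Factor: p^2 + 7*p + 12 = (p + 3)*(p + 4)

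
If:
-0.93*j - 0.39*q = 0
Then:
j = -0.419354838709677*q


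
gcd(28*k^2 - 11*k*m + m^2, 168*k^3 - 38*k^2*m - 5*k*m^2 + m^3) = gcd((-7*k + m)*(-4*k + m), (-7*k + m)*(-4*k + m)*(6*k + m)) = 28*k^2 - 11*k*m + m^2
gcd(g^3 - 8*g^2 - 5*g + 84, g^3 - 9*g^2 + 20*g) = g - 4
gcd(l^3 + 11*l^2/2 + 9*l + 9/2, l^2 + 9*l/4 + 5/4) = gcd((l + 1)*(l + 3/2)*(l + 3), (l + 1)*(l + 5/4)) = l + 1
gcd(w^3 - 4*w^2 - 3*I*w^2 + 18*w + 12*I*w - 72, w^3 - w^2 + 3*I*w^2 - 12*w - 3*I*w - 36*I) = w^2 + w*(-4 + 3*I) - 12*I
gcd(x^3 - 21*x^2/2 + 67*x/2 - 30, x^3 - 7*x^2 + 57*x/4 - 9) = x^2 - 11*x/2 + 6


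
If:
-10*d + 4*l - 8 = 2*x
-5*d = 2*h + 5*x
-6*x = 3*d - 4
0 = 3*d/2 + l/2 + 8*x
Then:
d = 52/11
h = -250/33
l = 428/33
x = -56/33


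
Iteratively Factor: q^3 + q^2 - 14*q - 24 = (q + 2)*(q^2 - q - 12) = (q - 4)*(q + 2)*(q + 3)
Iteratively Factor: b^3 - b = (b)*(b^2 - 1) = b*(b + 1)*(b - 1)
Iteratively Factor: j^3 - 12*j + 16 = (j - 2)*(j^2 + 2*j - 8) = (j - 2)^2*(j + 4)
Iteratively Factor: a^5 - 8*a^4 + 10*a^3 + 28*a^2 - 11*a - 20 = (a + 1)*(a^4 - 9*a^3 + 19*a^2 + 9*a - 20) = (a - 5)*(a + 1)*(a^3 - 4*a^2 - a + 4) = (a - 5)*(a - 1)*(a + 1)*(a^2 - 3*a - 4) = (a - 5)*(a - 1)*(a + 1)^2*(a - 4)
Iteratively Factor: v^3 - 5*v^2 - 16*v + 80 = (v + 4)*(v^2 - 9*v + 20) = (v - 4)*(v + 4)*(v - 5)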